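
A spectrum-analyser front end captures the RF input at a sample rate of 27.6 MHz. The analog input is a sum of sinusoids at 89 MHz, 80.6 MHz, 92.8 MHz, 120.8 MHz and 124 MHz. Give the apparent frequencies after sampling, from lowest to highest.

fs/2 = 13.8 MHz.
89 MHz mod fs = 6.2 MHz.
6.2 MHz ≤ fs/2 = 13.8 MHz, appears at 6.2 MHz.
80.6 MHz mod fs = 25.4 MHz.
25.4 MHz > fs/2 = 13.8 MHz, folds to fs − 25.4 MHz = 2.2 MHz.
92.8 MHz mod fs = 10 MHz.
10 MHz ≤ fs/2 = 13.8 MHz, appears at 10 MHz.
120.8 MHz mod fs = 10.4 MHz.
10.4 MHz ≤ fs/2 = 13.8 MHz, appears at 10.4 MHz.
124 MHz mod fs = 13.6 MHz.
13.6 MHz ≤ fs/2 = 13.8 MHz, appears at 13.6 MHz.
Distinct values: {2.2 MHz, 6.2 MHz, 10 MHz, 10.4 MHz, 13.6 MHz}.

2.2 MHz, 6.2 MHz, 10 MHz, 10.4 MHz, 13.6 MHz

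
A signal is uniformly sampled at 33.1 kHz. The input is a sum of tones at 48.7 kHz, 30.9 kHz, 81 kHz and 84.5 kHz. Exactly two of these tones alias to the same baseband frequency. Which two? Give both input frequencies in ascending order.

81 kHz, 84.5 kHz

fs/2 = 16.55 kHz.
48.7 kHz mod fs = 15.6 kHz.
15.6 kHz ≤ fs/2 = 16.55 kHz, appears at 15.6 kHz.
30.9 kHz > fs/2 = 16.55 kHz, folds to fs − 30.9 kHz = 2.2 kHz.
81 kHz mod fs = 14.8 kHz.
14.8 kHz ≤ fs/2 = 16.55 kHz, appears at 14.8 kHz.
84.5 kHz mod fs = 18.3 kHz.
18.3 kHz > fs/2 = 16.55 kHz, folds to fs − 18.3 kHz = 14.8 kHz.
81 kHz and 84.5 kHz both map to 14.8 kHz.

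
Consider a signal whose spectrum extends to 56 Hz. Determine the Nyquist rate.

112 Hz

Nyquist rate = 2 × 56 Hz = 112 Hz.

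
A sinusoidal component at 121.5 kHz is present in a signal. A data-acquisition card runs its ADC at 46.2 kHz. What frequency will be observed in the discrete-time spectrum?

121.5 kHz mod fs = 29.1 kHz.
29.1 kHz > fs/2 = 23.1 kHz, folds to fs − 29.1 kHz = 17.1 kHz.

17.1 kHz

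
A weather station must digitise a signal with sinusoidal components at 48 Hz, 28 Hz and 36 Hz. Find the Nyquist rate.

Highest-frequency component: 48 Hz.
Nyquist rate = 2 × 48 Hz = 96 Hz.

96 Hz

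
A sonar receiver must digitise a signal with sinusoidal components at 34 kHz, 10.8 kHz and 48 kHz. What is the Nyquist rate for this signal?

Highest-frequency component: 48 kHz.
Nyquist rate = 2 × 48 kHz = 96 kHz.

96 kHz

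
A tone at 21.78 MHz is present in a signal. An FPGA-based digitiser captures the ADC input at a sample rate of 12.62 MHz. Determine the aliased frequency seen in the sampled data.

3.46 MHz

21.78 MHz mod fs = 9.16 MHz.
9.16 MHz > fs/2 = 6.31 MHz, folds to fs − 9.16 MHz = 3.46 MHz.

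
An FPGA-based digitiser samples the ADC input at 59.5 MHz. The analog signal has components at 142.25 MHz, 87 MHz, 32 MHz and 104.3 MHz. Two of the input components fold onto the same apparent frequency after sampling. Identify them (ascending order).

32 MHz, 87 MHz

fs/2 = 29.75 MHz.
142.25 MHz mod fs = 23.25 MHz.
23.25 MHz ≤ fs/2 = 29.75 MHz, appears at 23.25 MHz.
87 MHz mod fs = 27.5 MHz.
27.5 MHz ≤ fs/2 = 29.75 MHz, appears at 27.5 MHz.
32 MHz > fs/2 = 29.75 MHz, folds to fs − 32 MHz = 27.5 MHz.
104.3 MHz mod fs = 44.8 MHz.
44.8 MHz > fs/2 = 29.75 MHz, folds to fs − 44.8 MHz = 14.7 MHz.
32 MHz and 87 MHz both map to 27.5 MHz.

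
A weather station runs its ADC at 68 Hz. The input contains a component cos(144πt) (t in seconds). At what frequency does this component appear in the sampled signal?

ω = 144π rad/s → f = ω/(2π) = 72 Hz.
72 Hz mod fs = 4 Hz.
4 Hz ≤ fs/2 = 34 Hz, appears at 4 Hz.

4 Hz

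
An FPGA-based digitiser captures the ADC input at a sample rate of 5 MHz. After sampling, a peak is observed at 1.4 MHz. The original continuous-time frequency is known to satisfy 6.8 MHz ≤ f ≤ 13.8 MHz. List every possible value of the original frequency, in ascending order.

8.6 MHz, 11.4 MHz, 13.6 MHz

Frequencies that alias to 1.4 MHz are k·fs ± 1.4 MHz for integer k ≥ 0.
k=0: 1.4 MHz.
k=1: 3.6 MHz, 6.4 MHz.
k=2: 8.6 MHz, 11.4 MHz.
k=3: 13.6 MHz, 16.4 MHz.
k=4: 18.6 MHz, 21.4 MHz.
Within [6.8 MHz, 13.8 MHz]: 8.6 MHz, 11.4 MHz, 13.6 MHz.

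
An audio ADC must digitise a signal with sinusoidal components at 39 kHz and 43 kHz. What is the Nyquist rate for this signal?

Highest-frequency component: 43 kHz.
Nyquist rate = 2 × 43 kHz = 86 kHz.

86 kHz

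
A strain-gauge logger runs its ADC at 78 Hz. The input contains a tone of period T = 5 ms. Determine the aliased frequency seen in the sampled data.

T = 5 ms → f = 1/T = 200 Hz.
200 Hz mod fs = 44 Hz.
44 Hz > fs/2 = 39 Hz, folds to fs − 44 Hz = 34 Hz.

34 Hz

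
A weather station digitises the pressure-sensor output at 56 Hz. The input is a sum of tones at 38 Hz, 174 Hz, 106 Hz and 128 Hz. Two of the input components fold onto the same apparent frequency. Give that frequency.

fs/2 = 28 Hz.
38 Hz > fs/2 = 28 Hz, folds to fs − 38 Hz = 18 Hz.
174 Hz mod fs = 6 Hz.
6 Hz ≤ fs/2 = 28 Hz, appears at 6 Hz.
106 Hz mod fs = 50 Hz.
50 Hz > fs/2 = 28 Hz, folds to fs − 50 Hz = 6 Hz.
128 Hz mod fs = 16 Hz.
16 Hz ≤ fs/2 = 28 Hz, appears at 16 Hz.
106 Hz and 174 Hz both map to 6 Hz.

6 Hz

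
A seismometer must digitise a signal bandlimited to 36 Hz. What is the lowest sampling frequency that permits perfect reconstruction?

72 Hz

Nyquist rate = 2 × 36 Hz = 72 Hz.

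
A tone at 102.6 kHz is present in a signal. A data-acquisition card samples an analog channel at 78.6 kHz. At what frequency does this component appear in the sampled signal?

24 kHz

102.6 kHz mod fs = 24 kHz.
24 kHz ≤ fs/2 = 39.3 kHz, appears at 24 kHz.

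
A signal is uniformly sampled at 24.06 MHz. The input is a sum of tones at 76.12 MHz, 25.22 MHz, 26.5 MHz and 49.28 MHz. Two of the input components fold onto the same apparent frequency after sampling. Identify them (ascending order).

fs/2 = 12.03 MHz.
76.12 MHz mod fs = 3.94 MHz.
3.94 MHz ≤ fs/2 = 12.03 MHz, appears at 3.94 MHz.
25.22 MHz mod fs = 1.16 MHz.
1.16 MHz ≤ fs/2 = 12.03 MHz, appears at 1.16 MHz.
26.5 MHz mod fs = 2.44 MHz.
2.44 MHz ≤ fs/2 = 12.03 MHz, appears at 2.44 MHz.
49.28 MHz mod fs = 1.16 MHz.
1.16 MHz ≤ fs/2 = 12.03 MHz, appears at 1.16 MHz.
25.22 MHz and 49.28 MHz both map to 1.16 MHz.

25.22 MHz, 49.28 MHz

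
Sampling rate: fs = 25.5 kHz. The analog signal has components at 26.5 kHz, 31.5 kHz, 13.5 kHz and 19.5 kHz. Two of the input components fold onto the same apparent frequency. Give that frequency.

fs/2 = 12.75 kHz.
26.5 kHz mod fs = 1 kHz.
1 kHz ≤ fs/2 = 12.75 kHz, appears at 1 kHz.
31.5 kHz mod fs = 6 kHz.
6 kHz ≤ fs/2 = 12.75 kHz, appears at 6 kHz.
13.5 kHz > fs/2 = 12.75 kHz, folds to fs − 13.5 kHz = 12 kHz.
19.5 kHz > fs/2 = 12.75 kHz, folds to fs − 19.5 kHz = 6 kHz.
19.5 kHz and 31.5 kHz both map to 6 kHz.

6 kHz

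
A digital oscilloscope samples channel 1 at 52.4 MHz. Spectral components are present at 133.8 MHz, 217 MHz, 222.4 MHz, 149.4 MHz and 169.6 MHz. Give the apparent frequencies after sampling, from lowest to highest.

7.4 MHz, 7.8 MHz, 12.4 MHz, 12.8 MHz, 23.4 MHz

fs/2 = 26.2 MHz.
133.8 MHz mod fs = 29 MHz.
29 MHz > fs/2 = 26.2 MHz, folds to fs − 29 MHz = 23.4 MHz.
217 MHz mod fs = 7.4 MHz.
7.4 MHz ≤ fs/2 = 26.2 MHz, appears at 7.4 MHz.
222.4 MHz mod fs = 12.8 MHz.
12.8 MHz ≤ fs/2 = 26.2 MHz, appears at 12.8 MHz.
149.4 MHz mod fs = 44.6 MHz.
44.6 MHz > fs/2 = 26.2 MHz, folds to fs − 44.6 MHz = 7.8 MHz.
169.6 MHz mod fs = 12.4 MHz.
12.4 MHz ≤ fs/2 = 26.2 MHz, appears at 12.4 MHz.
Distinct values: {7.4 MHz, 7.8 MHz, 12.4 MHz, 12.8 MHz, 23.4 MHz}.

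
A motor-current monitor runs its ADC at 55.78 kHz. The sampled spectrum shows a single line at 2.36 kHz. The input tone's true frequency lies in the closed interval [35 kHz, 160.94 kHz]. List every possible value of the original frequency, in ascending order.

53.42 kHz, 58.14 kHz, 109.2 kHz, 113.92 kHz

Frequencies that alias to 2.36 kHz are k·fs ± 2.36 kHz for integer k ≥ 0.
k=0: 2.36 kHz.
k=1: 53.42 kHz, 58.14 kHz.
k=2: 109.2 kHz, 113.92 kHz.
k=3: 164.98 kHz, 169.7 kHz.
Within [35 kHz, 160.94 kHz]: 53.42 kHz, 58.14 kHz, 109.2 kHz, 113.92 kHz.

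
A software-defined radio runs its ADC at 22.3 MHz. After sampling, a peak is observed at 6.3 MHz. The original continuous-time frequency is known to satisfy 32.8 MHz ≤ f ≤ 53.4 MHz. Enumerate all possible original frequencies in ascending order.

38.3 MHz, 50.9 MHz

Frequencies that alias to 6.3 MHz are k·fs ± 6.3 MHz for integer k ≥ 0.
k=0: 6.3 MHz.
k=1: 16 MHz, 28.6 MHz.
k=2: 38.3 MHz, 50.9 MHz.
k=3: 60.6 MHz, 73.2 MHz.
Within [32.8 MHz, 53.4 MHz]: 38.3 MHz, 50.9 MHz.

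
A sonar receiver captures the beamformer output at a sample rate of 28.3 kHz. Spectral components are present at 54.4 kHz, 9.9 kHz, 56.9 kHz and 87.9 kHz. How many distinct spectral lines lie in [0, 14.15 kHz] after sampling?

4

fs/2 = 14.15 kHz.
54.4 kHz mod fs = 26.1 kHz.
26.1 kHz > fs/2 = 14.15 kHz, folds to fs − 26.1 kHz = 2.2 kHz.
9.9 kHz ≤ fs/2 = 14.15 kHz, passes unchanged.
56.9 kHz mod fs = 0.3 kHz.
0.3 kHz ≤ fs/2 = 14.15 kHz, appears at 0.3 kHz.
87.9 kHz mod fs = 3 kHz.
3 kHz ≤ fs/2 = 14.15 kHz, appears at 3 kHz.
Distinct values: {0.3 kHz, 2.2 kHz, 3 kHz, 9.9 kHz} → 4.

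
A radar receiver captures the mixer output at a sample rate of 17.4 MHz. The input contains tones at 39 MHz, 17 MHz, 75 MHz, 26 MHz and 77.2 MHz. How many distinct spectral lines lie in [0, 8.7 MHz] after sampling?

fs/2 = 8.7 MHz.
39 MHz mod fs = 4.2 MHz.
4.2 MHz ≤ fs/2 = 8.7 MHz, appears at 4.2 MHz.
17 MHz > fs/2 = 8.7 MHz, folds to fs − 17 MHz = 0.4 MHz.
75 MHz mod fs = 5.4 MHz.
5.4 MHz ≤ fs/2 = 8.7 MHz, appears at 5.4 MHz.
26 MHz mod fs = 8.6 MHz.
8.6 MHz ≤ fs/2 = 8.7 MHz, appears at 8.6 MHz.
77.2 MHz mod fs = 7.6 MHz.
7.6 MHz ≤ fs/2 = 8.7 MHz, appears at 7.6 MHz.
Distinct values: {0.4 MHz, 4.2 MHz, 5.4 MHz, 7.6 MHz, 8.6 MHz} → 5.

5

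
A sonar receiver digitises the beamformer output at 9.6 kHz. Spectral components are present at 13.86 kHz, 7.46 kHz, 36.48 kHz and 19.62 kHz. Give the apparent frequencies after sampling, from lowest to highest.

0.42 kHz, 1.92 kHz, 2.14 kHz, 4.26 kHz

fs/2 = 4.8 kHz.
13.86 kHz mod fs = 4.26 kHz.
4.26 kHz ≤ fs/2 = 4.8 kHz, appears at 4.26 kHz.
7.46 kHz > fs/2 = 4.8 kHz, folds to fs − 7.46 kHz = 2.14 kHz.
36.48 kHz mod fs = 7.68 kHz.
7.68 kHz > fs/2 = 4.8 kHz, folds to fs − 7.68 kHz = 1.92 kHz.
19.62 kHz mod fs = 0.42 kHz.
0.42 kHz ≤ fs/2 = 4.8 kHz, appears at 0.42 kHz.
Distinct values: {0.42 kHz, 1.92 kHz, 2.14 kHz, 4.26 kHz}.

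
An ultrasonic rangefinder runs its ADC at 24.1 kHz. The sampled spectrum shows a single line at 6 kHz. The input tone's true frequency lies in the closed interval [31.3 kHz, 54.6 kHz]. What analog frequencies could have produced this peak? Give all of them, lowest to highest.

42.2 kHz, 54.2 kHz

Frequencies that alias to 6 kHz are k·fs ± 6 kHz for integer k ≥ 0.
k=0: 6 kHz.
k=1: 18.1 kHz, 30.1 kHz.
k=2: 42.2 kHz, 54.2 kHz.
k=3: 66.3 kHz, 78.3 kHz.
Within [31.3 kHz, 54.6 kHz]: 42.2 kHz, 54.2 kHz.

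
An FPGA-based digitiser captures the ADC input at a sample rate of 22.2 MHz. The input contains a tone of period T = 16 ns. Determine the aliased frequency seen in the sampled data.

T = 16 ns → f = 1/T = 62.5 MHz.
62.5 MHz mod fs = 18.1 MHz.
18.1 MHz > fs/2 = 11.1 MHz, folds to fs − 18.1 MHz = 4.1 MHz.

4.1 MHz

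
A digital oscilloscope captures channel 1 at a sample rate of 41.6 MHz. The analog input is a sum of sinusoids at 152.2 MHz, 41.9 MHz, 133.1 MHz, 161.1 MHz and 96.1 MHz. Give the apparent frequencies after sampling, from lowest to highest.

0.3 MHz, 5.3 MHz, 8.3 MHz, 12.9 MHz, 14.2 MHz

fs/2 = 20.8 MHz.
152.2 MHz mod fs = 27.4 MHz.
27.4 MHz > fs/2 = 20.8 MHz, folds to fs − 27.4 MHz = 14.2 MHz.
41.9 MHz mod fs = 0.3 MHz.
0.3 MHz ≤ fs/2 = 20.8 MHz, appears at 0.3 MHz.
133.1 MHz mod fs = 8.3 MHz.
8.3 MHz ≤ fs/2 = 20.8 MHz, appears at 8.3 MHz.
161.1 MHz mod fs = 36.3 MHz.
36.3 MHz > fs/2 = 20.8 MHz, folds to fs − 36.3 MHz = 5.3 MHz.
96.1 MHz mod fs = 12.9 MHz.
12.9 MHz ≤ fs/2 = 20.8 MHz, appears at 12.9 MHz.
Distinct values: {0.3 MHz, 5.3 MHz, 8.3 MHz, 12.9 MHz, 14.2 MHz}.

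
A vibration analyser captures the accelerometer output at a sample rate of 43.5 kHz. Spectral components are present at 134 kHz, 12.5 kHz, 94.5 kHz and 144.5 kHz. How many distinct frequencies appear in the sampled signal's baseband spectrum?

4

fs/2 = 21.75 kHz.
134 kHz mod fs = 3.5 kHz.
3.5 kHz ≤ fs/2 = 21.75 kHz, appears at 3.5 kHz.
12.5 kHz ≤ fs/2 = 21.75 kHz, passes unchanged.
94.5 kHz mod fs = 7.5 kHz.
7.5 kHz ≤ fs/2 = 21.75 kHz, appears at 7.5 kHz.
144.5 kHz mod fs = 14 kHz.
14 kHz ≤ fs/2 = 21.75 kHz, appears at 14 kHz.
Distinct values: {3.5 kHz, 7.5 kHz, 12.5 kHz, 14 kHz} → 4.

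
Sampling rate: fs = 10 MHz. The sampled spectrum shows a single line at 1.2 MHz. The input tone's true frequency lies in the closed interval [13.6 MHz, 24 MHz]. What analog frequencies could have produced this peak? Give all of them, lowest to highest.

18.8 MHz, 21.2 MHz

Frequencies that alias to 1.2 MHz are k·fs ± 1.2 MHz for integer k ≥ 0.
k=0: 1.2 MHz.
k=1: 8.8 MHz, 11.2 MHz.
k=2: 18.8 MHz, 21.2 MHz.
k=3: 28.8 MHz, 31.2 MHz.
Within [13.6 MHz, 24 MHz]: 18.8 MHz, 21.2 MHz.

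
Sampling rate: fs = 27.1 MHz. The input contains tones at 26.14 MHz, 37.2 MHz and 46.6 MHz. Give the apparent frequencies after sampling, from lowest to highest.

0.96 MHz, 7.6 MHz, 10.1 MHz

fs/2 = 13.55 MHz.
26.14 MHz > fs/2 = 13.55 MHz, folds to fs − 26.14 MHz = 0.96 MHz.
37.2 MHz mod fs = 10.1 MHz.
10.1 MHz ≤ fs/2 = 13.55 MHz, appears at 10.1 MHz.
46.6 MHz mod fs = 19.5 MHz.
19.5 MHz > fs/2 = 13.55 MHz, folds to fs − 19.5 MHz = 7.6 MHz.
Distinct values: {0.96 MHz, 7.6 MHz, 10.1 MHz}.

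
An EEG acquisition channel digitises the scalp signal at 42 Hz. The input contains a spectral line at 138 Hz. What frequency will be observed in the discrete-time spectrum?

138 Hz mod fs = 12 Hz.
12 Hz ≤ fs/2 = 21 Hz, appears at 12 Hz.

12 Hz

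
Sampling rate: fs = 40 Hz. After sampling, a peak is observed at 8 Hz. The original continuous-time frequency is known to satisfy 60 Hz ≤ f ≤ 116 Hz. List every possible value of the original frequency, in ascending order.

Frequencies that alias to 8 Hz are k·fs ± 8 Hz for integer k ≥ 0.
k=0: 8 Hz.
k=1: 32 Hz, 48 Hz.
k=2: 72 Hz, 88 Hz.
k=3: 112 Hz, 128 Hz.
k=4: 152 Hz, 168 Hz.
Within [60 Hz, 116 Hz]: 72 Hz, 88 Hz, 112 Hz.

72 Hz, 88 Hz, 112 Hz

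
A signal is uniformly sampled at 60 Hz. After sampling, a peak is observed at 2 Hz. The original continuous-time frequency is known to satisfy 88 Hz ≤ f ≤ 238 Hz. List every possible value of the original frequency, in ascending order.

Frequencies that alias to 2 Hz are k·fs ± 2 Hz for integer k ≥ 0.
k=0: 2 Hz.
k=1: 58 Hz, 62 Hz.
k=2: 118 Hz, 122 Hz.
k=3: 178 Hz, 182 Hz.
k=4: 238 Hz, 242 Hz.
k=5: 298 Hz, 302 Hz.
Within [88 Hz, 238 Hz]: 118 Hz, 122 Hz, 178 Hz, 182 Hz, 238 Hz.

118 Hz, 122 Hz, 178 Hz, 182 Hz, 238 Hz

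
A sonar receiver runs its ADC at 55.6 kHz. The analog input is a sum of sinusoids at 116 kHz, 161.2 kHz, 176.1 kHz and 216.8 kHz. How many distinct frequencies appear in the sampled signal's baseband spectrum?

fs/2 = 27.8 kHz.
116 kHz mod fs = 4.8 kHz.
4.8 kHz ≤ fs/2 = 27.8 kHz, appears at 4.8 kHz.
161.2 kHz mod fs = 50 kHz.
50 kHz > fs/2 = 27.8 kHz, folds to fs − 50 kHz = 5.6 kHz.
176.1 kHz mod fs = 9.3 kHz.
9.3 kHz ≤ fs/2 = 27.8 kHz, appears at 9.3 kHz.
216.8 kHz mod fs = 50 kHz.
50 kHz > fs/2 = 27.8 kHz, folds to fs − 50 kHz = 5.6 kHz.
Distinct values: {4.8 kHz, 5.6 kHz, 9.3 kHz} → 3.

3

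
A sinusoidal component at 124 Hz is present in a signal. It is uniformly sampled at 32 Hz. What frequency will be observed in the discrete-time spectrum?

124 Hz mod fs = 28 Hz.
28 Hz > fs/2 = 16 Hz, folds to fs − 28 Hz = 4 Hz.

4 Hz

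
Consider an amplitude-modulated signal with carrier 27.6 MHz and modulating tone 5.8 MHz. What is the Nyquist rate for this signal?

66.8 MHz

AM sidebands sit at fc ± fm = 21.8 MHz and 33.4 MHz.
Highest-frequency component: 33.4 MHz.
Nyquist rate = 2 × 33.4 MHz = 66.8 MHz.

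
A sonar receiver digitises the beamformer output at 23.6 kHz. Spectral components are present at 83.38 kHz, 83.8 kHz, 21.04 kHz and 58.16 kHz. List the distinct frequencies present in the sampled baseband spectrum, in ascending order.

2.56 kHz, 10.6 kHz, 10.96 kHz, 11.02 kHz

fs/2 = 11.8 kHz.
83.38 kHz mod fs = 12.58 kHz.
12.58 kHz > fs/2 = 11.8 kHz, folds to fs − 12.58 kHz = 11.02 kHz.
83.8 kHz mod fs = 13 kHz.
13 kHz > fs/2 = 11.8 kHz, folds to fs − 13 kHz = 10.6 kHz.
21.04 kHz > fs/2 = 11.8 kHz, folds to fs − 21.04 kHz = 2.56 kHz.
58.16 kHz mod fs = 10.96 kHz.
10.96 kHz ≤ fs/2 = 11.8 kHz, appears at 10.96 kHz.
Distinct values: {2.56 kHz, 10.6 kHz, 10.96 kHz, 11.02 kHz}.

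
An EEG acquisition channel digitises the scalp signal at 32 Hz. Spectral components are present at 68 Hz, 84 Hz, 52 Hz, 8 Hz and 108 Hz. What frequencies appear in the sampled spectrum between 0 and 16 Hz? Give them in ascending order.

fs/2 = 16 Hz.
68 Hz mod fs = 4 Hz.
4 Hz ≤ fs/2 = 16 Hz, appears at 4 Hz.
84 Hz mod fs = 20 Hz.
20 Hz > fs/2 = 16 Hz, folds to fs − 20 Hz = 12 Hz.
52 Hz mod fs = 20 Hz.
20 Hz > fs/2 = 16 Hz, folds to fs − 20 Hz = 12 Hz.
8 Hz ≤ fs/2 = 16 Hz, passes unchanged.
108 Hz mod fs = 12 Hz.
12 Hz ≤ fs/2 = 16 Hz, appears at 12 Hz.
Distinct values: {4 Hz, 8 Hz, 12 Hz}.

4 Hz, 8 Hz, 12 Hz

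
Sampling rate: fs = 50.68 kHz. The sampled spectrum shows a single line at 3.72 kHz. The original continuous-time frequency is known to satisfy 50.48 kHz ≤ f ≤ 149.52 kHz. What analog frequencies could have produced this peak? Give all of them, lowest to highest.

Frequencies that alias to 3.72 kHz are k·fs ± 3.72 kHz for integer k ≥ 0.
k=0: 3.72 kHz.
k=1: 46.96 kHz, 54.4 kHz.
k=2: 97.64 kHz, 105.08 kHz.
k=3: 148.32 kHz, 155.76 kHz.
k=4: 199 kHz, 206.44 kHz.
Within [50.48 kHz, 149.52 kHz]: 54.4 kHz, 97.64 kHz, 105.08 kHz, 148.32 kHz.

54.4 kHz, 97.64 kHz, 105.08 kHz, 148.32 kHz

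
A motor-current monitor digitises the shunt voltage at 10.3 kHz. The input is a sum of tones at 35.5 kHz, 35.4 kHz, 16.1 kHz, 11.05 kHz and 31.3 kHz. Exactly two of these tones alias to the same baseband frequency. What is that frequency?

fs/2 = 5.15 kHz.
35.5 kHz mod fs = 4.6 kHz.
4.6 kHz ≤ fs/2 = 5.15 kHz, appears at 4.6 kHz.
35.4 kHz mod fs = 4.5 kHz.
4.5 kHz ≤ fs/2 = 5.15 kHz, appears at 4.5 kHz.
16.1 kHz mod fs = 5.8 kHz.
5.8 kHz > fs/2 = 5.15 kHz, folds to fs − 5.8 kHz = 4.5 kHz.
11.05 kHz mod fs = 0.75 kHz.
0.75 kHz ≤ fs/2 = 5.15 kHz, appears at 0.75 kHz.
31.3 kHz mod fs = 0.4 kHz.
0.4 kHz ≤ fs/2 = 5.15 kHz, appears at 0.4 kHz.
16.1 kHz and 35.4 kHz both map to 4.5 kHz.

4.5 kHz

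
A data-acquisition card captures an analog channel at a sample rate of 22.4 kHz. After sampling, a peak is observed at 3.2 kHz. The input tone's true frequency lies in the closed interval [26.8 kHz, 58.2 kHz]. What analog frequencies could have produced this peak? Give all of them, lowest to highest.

Frequencies that alias to 3.2 kHz are k·fs ± 3.2 kHz for integer k ≥ 0.
k=0: 3.2 kHz.
k=1: 19.2 kHz, 25.6 kHz.
k=2: 41.6 kHz, 48 kHz.
k=3: 64 kHz, 70.4 kHz.
Within [26.8 kHz, 58.2 kHz]: 41.6 kHz, 48 kHz.

41.6 kHz, 48 kHz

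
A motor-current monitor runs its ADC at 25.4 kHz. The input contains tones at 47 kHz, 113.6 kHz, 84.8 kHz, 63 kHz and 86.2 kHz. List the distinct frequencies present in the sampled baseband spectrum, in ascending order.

fs/2 = 12.7 kHz.
47 kHz mod fs = 21.6 kHz.
21.6 kHz > fs/2 = 12.7 kHz, folds to fs − 21.6 kHz = 3.8 kHz.
113.6 kHz mod fs = 12 kHz.
12 kHz ≤ fs/2 = 12.7 kHz, appears at 12 kHz.
84.8 kHz mod fs = 8.6 kHz.
8.6 kHz ≤ fs/2 = 12.7 kHz, appears at 8.6 kHz.
63 kHz mod fs = 12.2 kHz.
12.2 kHz ≤ fs/2 = 12.7 kHz, appears at 12.2 kHz.
86.2 kHz mod fs = 10 kHz.
10 kHz ≤ fs/2 = 12.7 kHz, appears at 10 kHz.
Distinct values: {3.8 kHz, 8.6 kHz, 10 kHz, 12 kHz, 12.2 kHz}.

3.8 kHz, 8.6 kHz, 10 kHz, 12 kHz, 12.2 kHz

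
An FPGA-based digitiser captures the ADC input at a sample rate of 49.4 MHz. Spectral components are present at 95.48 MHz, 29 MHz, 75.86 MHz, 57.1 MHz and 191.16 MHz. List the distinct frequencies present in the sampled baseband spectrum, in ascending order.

3.32 MHz, 6.44 MHz, 7.7 MHz, 20.4 MHz, 22.94 MHz

fs/2 = 24.7 MHz.
95.48 MHz mod fs = 46.08 MHz.
46.08 MHz > fs/2 = 24.7 MHz, folds to fs − 46.08 MHz = 3.32 MHz.
29 MHz > fs/2 = 24.7 MHz, folds to fs − 29 MHz = 20.4 MHz.
75.86 MHz mod fs = 26.46 MHz.
26.46 MHz > fs/2 = 24.7 MHz, folds to fs − 26.46 MHz = 22.94 MHz.
57.1 MHz mod fs = 7.7 MHz.
7.7 MHz ≤ fs/2 = 24.7 MHz, appears at 7.7 MHz.
191.16 MHz mod fs = 42.96 MHz.
42.96 MHz > fs/2 = 24.7 MHz, folds to fs − 42.96 MHz = 6.44 MHz.
Distinct values: {3.32 MHz, 6.44 MHz, 7.7 MHz, 20.4 MHz, 22.94 MHz}.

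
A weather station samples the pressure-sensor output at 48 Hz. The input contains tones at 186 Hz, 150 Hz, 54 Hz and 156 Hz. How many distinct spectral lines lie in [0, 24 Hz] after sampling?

2

fs/2 = 24 Hz.
186 Hz mod fs = 42 Hz.
42 Hz > fs/2 = 24 Hz, folds to fs − 42 Hz = 6 Hz.
150 Hz mod fs = 6 Hz.
6 Hz ≤ fs/2 = 24 Hz, appears at 6 Hz.
54 Hz mod fs = 6 Hz.
6 Hz ≤ fs/2 = 24 Hz, appears at 6 Hz.
156 Hz mod fs = 12 Hz.
12 Hz ≤ fs/2 = 24 Hz, appears at 12 Hz.
Distinct values: {6 Hz, 12 Hz} → 2.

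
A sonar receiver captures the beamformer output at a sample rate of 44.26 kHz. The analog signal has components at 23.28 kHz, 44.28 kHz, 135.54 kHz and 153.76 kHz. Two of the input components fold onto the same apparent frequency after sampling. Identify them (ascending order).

23.28 kHz, 153.76 kHz

fs/2 = 22.13 kHz.
23.28 kHz > fs/2 = 22.13 kHz, folds to fs − 23.28 kHz = 20.98 kHz.
44.28 kHz mod fs = 0.02 kHz.
0.02 kHz ≤ fs/2 = 22.13 kHz, appears at 0.02 kHz.
135.54 kHz mod fs = 2.76 kHz.
2.76 kHz ≤ fs/2 = 22.13 kHz, appears at 2.76 kHz.
153.76 kHz mod fs = 20.98 kHz.
20.98 kHz ≤ fs/2 = 22.13 kHz, appears at 20.98 kHz.
23.28 kHz and 153.76 kHz both map to 20.98 kHz.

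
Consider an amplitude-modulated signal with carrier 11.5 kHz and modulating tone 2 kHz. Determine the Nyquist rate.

27 kHz

AM sidebands sit at fc ± fm = 9.5 kHz and 13.5 kHz.
Highest-frequency component: 13.5 kHz.
Nyquist rate = 2 × 13.5 kHz = 27 kHz.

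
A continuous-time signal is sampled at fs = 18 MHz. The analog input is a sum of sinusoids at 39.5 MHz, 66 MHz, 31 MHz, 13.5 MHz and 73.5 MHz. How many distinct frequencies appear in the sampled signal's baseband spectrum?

5

fs/2 = 9 MHz.
39.5 MHz mod fs = 3.5 MHz.
3.5 MHz ≤ fs/2 = 9 MHz, appears at 3.5 MHz.
66 MHz mod fs = 12 MHz.
12 MHz > fs/2 = 9 MHz, folds to fs − 12 MHz = 6 MHz.
31 MHz mod fs = 13 MHz.
13 MHz > fs/2 = 9 MHz, folds to fs − 13 MHz = 5 MHz.
13.5 MHz > fs/2 = 9 MHz, folds to fs − 13.5 MHz = 4.5 MHz.
73.5 MHz mod fs = 1.5 MHz.
1.5 MHz ≤ fs/2 = 9 MHz, appears at 1.5 MHz.
Distinct values: {1.5 MHz, 3.5 MHz, 4.5 MHz, 5 MHz, 6 MHz} → 5.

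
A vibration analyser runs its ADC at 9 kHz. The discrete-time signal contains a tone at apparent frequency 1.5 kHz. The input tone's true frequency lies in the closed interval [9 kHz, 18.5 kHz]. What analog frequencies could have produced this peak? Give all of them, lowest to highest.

Frequencies that alias to 1.5 kHz are k·fs ± 1.5 kHz for integer k ≥ 0.
k=0: 1.5 kHz.
k=1: 7.5 kHz, 10.5 kHz.
k=2: 16.5 kHz, 19.5 kHz.
k=3: 25.5 kHz, 28.5 kHz.
Within [9 kHz, 18.5 kHz]: 10.5 kHz, 16.5 kHz.

10.5 kHz, 16.5 kHz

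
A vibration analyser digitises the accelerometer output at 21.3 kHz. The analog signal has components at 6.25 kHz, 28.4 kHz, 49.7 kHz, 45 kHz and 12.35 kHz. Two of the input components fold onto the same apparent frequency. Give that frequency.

fs/2 = 10.65 kHz.
6.25 kHz ≤ fs/2 = 10.65 kHz, passes unchanged.
28.4 kHz mod fs = 7.1 kHz.
7.1 kHz ≤ fs/2 = 10.65 kHz, appears at 7.1 kHz.
49.7 kHz mod fs = 7.1 kHz.
7.1 kHz ≤ fs/2 = 10.65 kHz, appears at 7.1 kHz.
45 kHz mod fs = 2.4 kHz.
2.4 kHz ≤ fs/2 = 10.65 kHz, appears at 2.4 kHz.
12.35 kHz > fs/2 = 10.65 kHz, folds to fs − 12.35 kHz = 8.95 kHz.
28.4 kHz and 49.7 kHz both map to 7.1 kHz.

7.1 kHz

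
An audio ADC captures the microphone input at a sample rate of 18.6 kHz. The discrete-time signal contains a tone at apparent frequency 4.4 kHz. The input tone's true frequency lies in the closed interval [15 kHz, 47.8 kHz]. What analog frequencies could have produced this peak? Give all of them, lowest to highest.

23 kHz, 32.8 kHz, 41.6 kHz

Frequencies that alias to 4.4 kHz are k·fs ± 4.4 kHz for integer k ≥ 0.
k=0: 4.4 kHz.
k=1: 14.2 kHz, 23 kHz.
k=2: 32.8 kHz, 41.6 kHz.
k=3: 51.4 kHz, 60.2 kHz.
Within [15 kHz, 47.8 kHz]: 23 kHz, 32.8 kHz, 41.6 kHz.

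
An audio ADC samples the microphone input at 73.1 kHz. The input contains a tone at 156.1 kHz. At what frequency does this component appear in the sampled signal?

156.1 kHz mod fs = 9.9 kHz.
9.9 kHz ≤ fs/2 = 36.55 kHz, appears at 9.9 kHz.

9.9 kHz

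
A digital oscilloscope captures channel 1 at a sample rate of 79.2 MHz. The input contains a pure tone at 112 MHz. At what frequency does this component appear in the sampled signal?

32.8 MHz

112 MHz mod fs = 32.8 MHz.
32.8 MHz ≤ fs/2 = 39.6 MHz, appears at 32.8 MHz.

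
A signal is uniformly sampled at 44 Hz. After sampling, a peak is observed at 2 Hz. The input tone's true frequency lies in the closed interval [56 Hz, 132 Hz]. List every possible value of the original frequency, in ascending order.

86 Hz, 90 Hz, 130 Hz

Frequencies that alias to 2 Hz are k·fs ± 2 Hz for integer k ≥ 0.
k=0: 2 Hz.
k=1: 42 Hz, 46 Hz.
k=2: 86 Hz, 90 Hz.
k=3: 130 Hz, 134 Hz.
k=4: 174 Hz, 178 Hz.
Within [56 Hz, 132 Hz]: 86 Hz, 90 Hz, 130 Hz.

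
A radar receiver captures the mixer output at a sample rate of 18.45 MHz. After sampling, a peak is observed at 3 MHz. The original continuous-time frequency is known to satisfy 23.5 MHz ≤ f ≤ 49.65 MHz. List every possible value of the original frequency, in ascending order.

33.9 MHz, 39.9 MHz

Frequencies that alias to 3 MHz are k·fs ± 3 MHz for integer k ≥ 0.
k=0: 3 MHz.
k=1: 15.45 MHz, 21.45 MHz.
k=2: 33.9 MHz, 39.9 MHz.
k=3: 52.35 MHz, 58.35 MHz.
Within [23.5 MHz, 49.65 MHz]: 33.9 MHz, 39.9 MHz.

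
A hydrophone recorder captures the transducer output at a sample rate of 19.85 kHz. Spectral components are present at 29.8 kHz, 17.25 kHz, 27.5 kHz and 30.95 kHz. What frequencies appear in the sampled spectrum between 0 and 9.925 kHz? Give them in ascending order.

fs/2 = 9.925 kHz.
29.8 kHz mod fs = 9.95 kHz.
9.95 kHz > fs/2 = 9.925 kHz, folds to fs − 9.95 kHz = 9.9 kHz.
17.25 kHz > fs/2 = 9.925 kHz, folds to fs − 17.25 kHz = 2.6 kHz.
27.5 kHz mod fs = 7.65 kHz.
7.65 kHz ≤ fs/2 = 9.925 kHz, appears at 7.65 kHz.
30.95 kHz mod fs = 11.1 kHz.
11.1 kHz > fs/2 = 9.925 kHz, folds to fs − 11.1 kHz = 8.75 kHz.
Distinct values: {2.6 kHz, 7.65 kHz, 8.75 kHz, 9.9 kHz}.

2.6 kHz, 7.65 kHz, 8.75 kHz, 9.9 kHz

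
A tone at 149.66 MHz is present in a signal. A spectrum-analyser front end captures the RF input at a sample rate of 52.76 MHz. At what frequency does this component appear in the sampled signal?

8.62 MHz

149.66 MHz mod fs = 44.14 MHz.
44.14 MHz > fs/2 = 26.38 MHz, folds to fs − 44.14 MHz = 8.62 MHz.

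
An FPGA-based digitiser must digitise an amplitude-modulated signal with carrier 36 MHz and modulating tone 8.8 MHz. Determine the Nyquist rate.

AM sidebands sit at fc ± fm = 27.2 MHz and 44.8 MHz.
Highest-frequency component: 44.8 MHz.
Nyquist rate = 2 × 44.8 MHz = 89.6 MHz.

89.6 MHz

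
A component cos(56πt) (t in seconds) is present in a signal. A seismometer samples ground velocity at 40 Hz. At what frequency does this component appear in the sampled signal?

ω = 56π rad/s → f = ω/(2π) = 28 Hz.
28 Hz > fs/2 = 20 Hz, folds to fs − 28 Hz = 12 Hz.

12 Hz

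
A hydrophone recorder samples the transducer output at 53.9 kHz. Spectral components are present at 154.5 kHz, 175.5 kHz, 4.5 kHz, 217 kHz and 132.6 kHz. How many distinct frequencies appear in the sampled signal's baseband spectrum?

fs/2 = 26.95 kHz.
154.5 kHz mod fs = 46.7 kHz.
46.7 kHz > fs/2 = 26.95 kHz, folds to fs − 46.7 kHz = 7.2 kHz.
175.5 kHz mod fs = 13.8 kHz.
13.8 kHz ≤ fs/2 = 26.95 kHz, appears at 13.8 kHz.
4.5 kHz ≤ fs/2 = 26.95 kHz, passes unchanged.
217 kHz mod fs = 1.4 kHz.
1.4 kHz ≤ fs/2 = 26.95 kHz, appears at 1.4 kHz.
132.6 kHz mod fs = 24.8 kHz.
24.8 kHz ≤ fs/2 = 26.95 kHz, appears at 24.8 kHz.
Distinct values: {1.4 kHz, 4.5 kHz, 7.2 kHz, 13.8 kHz, 24.8 kHz} → 5.

5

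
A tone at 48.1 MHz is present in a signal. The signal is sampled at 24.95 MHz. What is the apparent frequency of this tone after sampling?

48.1 MHz mod fs = 23.15 MHz.
23.15 MHz > fs/2 = 12.475 MHz, folds to fs − 23.15 MHz = 1.8 MHz.

1.8 MHz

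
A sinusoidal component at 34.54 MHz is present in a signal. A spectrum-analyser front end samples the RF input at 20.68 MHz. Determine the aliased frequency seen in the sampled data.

6.82 MHz

34.54 MHz mod fs = 13.86 MHz.
13.86 MHz > fs/2 = 10.34 MHz, folds to fs − 13.86 MHz = 6.82 MHz.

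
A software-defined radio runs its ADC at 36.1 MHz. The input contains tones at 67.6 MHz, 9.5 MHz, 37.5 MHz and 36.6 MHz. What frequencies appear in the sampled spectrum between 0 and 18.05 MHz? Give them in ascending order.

fs/2 = 18.05 MHz.
67.6 MHz mod fs = 31.5 MHz.
31.5 MHz > fs/2 = 18.05 MHz, folds to fs − 31.5 MHz = 4.6 MHz.
9.5 MHz ≤ fs/2 = 18.05 MHz, passes unchanged.
37.5 MHz mod fs = 1.4 MHz.
1.4 MHz ≤ fs/2 = 18.05 MHz, appears at 1.4 MHz.
36.6 MHz mod fs = 0.5 MHz.
0.5 MHz ≤ fs/2 = 18.05 MHz, appears at 0.5 MHz.
Distinct values: {0.5 MHz, 1.4 MHz, 4.6 MHz, 9.5 MHz}.

0.5 MHz, 1.4 MHz, 4.6 MHz, 9.5 MHz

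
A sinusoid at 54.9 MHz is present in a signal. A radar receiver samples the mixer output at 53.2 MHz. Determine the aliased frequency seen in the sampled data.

1.7 MHz

54.9 MHz mod fs = 1.7 MHz.
1.7 MHz ≤ fs/2 = 26.6 MHz, appears at 1.7 MHz.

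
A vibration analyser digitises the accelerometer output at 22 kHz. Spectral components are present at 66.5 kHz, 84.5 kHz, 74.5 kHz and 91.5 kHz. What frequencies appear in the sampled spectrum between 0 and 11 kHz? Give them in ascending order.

fs/2 = 11 kHz.
66.5 kHz mod fs = 0.5 kHz.
0.5 kHz ≤ fs/2 = 11 kHz, appears at 0.5 kHz.
84.5 kHz mod fs = 18.5 kHz.
18.5 kHz > fs/2 = 11 kHz, folds to fs − 18.5 kHz = 3.5 kHz.
74.5 kHz mod fs = 8.5 kHz.
8.5 kHz ≤ fs/2 = 11 kHz, appears at 8.5 kHz.
91.5 kHz mod fs = 3.5 kHz.
3.5 kHz ≤ fs/2 = 11 kHz, appears at 3.5 kHz.
Distinct values: {0.5 kHz, 3.5 kHz, 8.5 kHz}.

0.5 kHz, 3.5 kHz, 8.5 kHz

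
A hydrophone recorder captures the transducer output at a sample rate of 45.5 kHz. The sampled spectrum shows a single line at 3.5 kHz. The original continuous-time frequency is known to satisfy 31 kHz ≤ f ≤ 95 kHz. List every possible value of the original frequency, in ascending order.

Frequencies that alias to 3.5 kHz are k·fs ± 3.5 kHz for integer k ≥ 0.
k=0: 3.5 kHz.
k=1: 42 kHz, 49 kHz.
k=2: 87.5 kHz, 94.5 kHz.
k=3: 133 kHz, 140 kHz.
Within [31 kHz, 95 kHz]: 42 kHz, 49 kHz, 87.5 kHz, 94.5 kHz.

42 kHz, 49 kHz, 87.5 kHz, 94.5 kHz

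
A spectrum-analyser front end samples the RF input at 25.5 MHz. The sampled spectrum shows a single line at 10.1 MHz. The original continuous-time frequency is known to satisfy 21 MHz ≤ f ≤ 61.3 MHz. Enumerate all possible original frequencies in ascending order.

35.6 MHz, 40.9 MHz, 61.1 MHz

Frequencies that alias to 10.1 MHz are k·fs ± 10.1 MHz for integer k ≥ 0.
k=0: 10.1 MHz.
k=1: 15.4 MHz, 35.6 MHz.
k=2: 40.9 MHz, 61.1 MHz.
k=3: 66.4 MHz, 86.6 MHz.
Within [21 MHz, 61.3 MHz]: 35.6 MHz, 40.9 MHz, 61.1 MHz.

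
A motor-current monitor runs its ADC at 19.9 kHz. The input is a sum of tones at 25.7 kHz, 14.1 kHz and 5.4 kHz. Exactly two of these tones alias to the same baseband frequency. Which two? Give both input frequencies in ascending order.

14.1 kHz, 25.7 kHz

fs/2 = 9.95 kHz.
25.7 kHz mod fs = 5.8 kHz.
5.8 kHz ≤ fs/2 = 9.95 kHz, appears at 5.8 kHz.
14.1 kHz > fs/2 = 9.95 kHz, folds to fs − 14.1 kHz = 5.8 kHz.
5.4 kHz ≤ fs/2 = 9.95 kHz, passes unchanged.
14.1 kHz and 25.7 kHz both map to 5.8 kHz.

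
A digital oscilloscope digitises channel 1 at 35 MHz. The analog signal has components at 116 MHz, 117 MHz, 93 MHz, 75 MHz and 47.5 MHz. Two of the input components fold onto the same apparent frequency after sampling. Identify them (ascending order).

fs/2 = 17.5 MHz.
116 MHz mod fs = 11 MHz.
11 MHz ≤ fs/2 = 17.5 MHz, appears at 11 MHz.
117 MHz mod fs = 12 MHz.
12 MHz ≤ fs/2 = 17.5 MHz, appears at 12 MHz.
93 MHz mod fs = 23 MHz.
23 MHz > fs/2 = 17.5 MHz, folds to fs − 23 MHz = 12 MHz.
75 MHz mod fs = 5 MHz.
5 MHz ≤ fs/2 = 17.5 MHz, appears at 5 MHz.
47.5 MHz mod fs = 12.5 MHz.
12.5 MHz ≤ fs/2 = 17.5 MHz, appears at 12.5 MHz.
93 MHz and 117 MHz both map to 12 MHz.

93 MHz, 117 MHz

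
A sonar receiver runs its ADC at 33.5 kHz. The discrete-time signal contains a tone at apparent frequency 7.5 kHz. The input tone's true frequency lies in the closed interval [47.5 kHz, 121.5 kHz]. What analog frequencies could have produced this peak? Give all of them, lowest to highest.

Frequencies that alias to 7.5 kHz are k·fs ± 7.5 kHz for integer k ≥ 0.
k=0: 7.5 kHz.
k=1: 26 kHz, 41 kHz.
k=2: 59.5 kHz, 74.5 kHz.
k=3: 93 kHz, 108 kHz.
k=4: 126.5 kHz, 141.5 kHz.
Within [47.5 kHz, 121.5 kHz]: 59.5 kHz, 74.5 kHz, 93 kHz, 108 kHz.

59.5 kHz, 74.5 kHz, 93 kHz, 108 kHz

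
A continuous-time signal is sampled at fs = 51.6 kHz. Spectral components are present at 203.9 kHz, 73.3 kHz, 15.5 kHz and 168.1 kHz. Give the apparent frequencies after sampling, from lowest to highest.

fs/2 = 25.8 kHz.
203.9 kHz mod fs = 49.1 kHz.
49.1 kHz > fs/2 = 25.8 kHz, folds to fs − 49.1 kHz = 2.5 kHz.
73.3 kHz mod fs = 21.7 kHz.
21.7 kHz ≤ fs/2 = 25.8 kHz, appears at 21.7 kHz.
15.5 kHz ≤ fs/2 = 25.8 kHz, passes unchanged.
168.1 kHz mod fs = 13.3 kHz.
13.3 kHz ≤ fs/2 = 25.8 kHz, appears at 13.3 kHz.
Distinct values: {2.5 kHz, 13.3 kHz, 15.5 kHz, 21.7 kHz}.

2.5 kHz, 13.3 kHz, 15.5 kHz, 21.7 kHz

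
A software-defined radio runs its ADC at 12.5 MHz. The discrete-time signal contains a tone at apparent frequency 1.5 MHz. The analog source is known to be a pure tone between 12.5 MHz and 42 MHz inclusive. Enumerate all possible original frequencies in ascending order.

14 MHz, 23.5 MHz, 26.5 MHz, 36 MHz, 39 MHz

Frequencies that alias to 1.5 MHz are k·fs ± 1.5 MHz for integer k ≥ 0.
k=0: 1.5 MHz.
k=1: 11 MHz, 14 MHz.
k=2: 23.5 MHz, 26.5 MHz.
k=3: 36 MHz, 39 MHz.
k=4: 48.5 MHz, 51.5 MHz.
Within [12.5 MHz, 42 MHz]: 14 MHz, 23.5 MHz, 26.5 MHz, 36 MHz, 39 MHz.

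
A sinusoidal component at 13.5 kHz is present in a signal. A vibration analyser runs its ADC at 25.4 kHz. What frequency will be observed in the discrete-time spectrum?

13.5 kHz > fs/2 = 12.7 kHz, folds to fs − 13.5 kHz = 11.9 kHz.

11.9 kHz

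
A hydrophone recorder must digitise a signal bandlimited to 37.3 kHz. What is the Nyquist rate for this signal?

Nyquist rate = 2 × 37.3 kHz = 74.6 kHz.

74.6 kHz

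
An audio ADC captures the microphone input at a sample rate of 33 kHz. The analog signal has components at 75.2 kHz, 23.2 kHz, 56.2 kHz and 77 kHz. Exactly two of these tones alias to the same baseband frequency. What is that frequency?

fs/2 = 16.5 kHz.
75.2 kHz mod fs = 9.2 kHz.
9.2 kHz ≤ fs/2 = 16.5 kHz, appears at 9.2 kHz.
23.2 kHz > fs/2 = 16.5 kHz, folds to fs − 23.2 kHz = 9.8 kHz.
56.2 kHz mod fs = 23.2 kHz.
23.2 kHz > fs/2 = 16.5 kHz, folds to fs − 23.2 kHz = 9.8 kHz.
77 kHz mod fs = 11 kHz.
11 kHz ≤ fs/2 = 16.5 kHz, appears at 11 kHz.
23.2 kHz and 56.2 kHz both map to 9.8 kHz.

9.8 kHz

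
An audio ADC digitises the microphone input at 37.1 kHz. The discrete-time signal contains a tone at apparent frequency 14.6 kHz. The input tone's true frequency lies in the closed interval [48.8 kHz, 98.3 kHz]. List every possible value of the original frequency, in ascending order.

51.7 kHz, 59.6 kHz, 88.8 kHz, 96.7 kHz

Frequencies that alias to 14.6 kHz are k·fs ± 14.6 kHz for integer k ≥ 0.
k=0: 14.6 kHz.
k=1: 22.5 kHz, 51.7 kHz.
k=2: 59.6 kHz, 88.8 kHz.
k=3: 96.7 kHz, 125.9 kHz.
k=4: 133.8 kHz, 163 kHz.
Within [48.8 kHz, 98.3 kHz]: 51.7 kHz, 59.6 kHz, 88.8 kHz, 96.7 kHz.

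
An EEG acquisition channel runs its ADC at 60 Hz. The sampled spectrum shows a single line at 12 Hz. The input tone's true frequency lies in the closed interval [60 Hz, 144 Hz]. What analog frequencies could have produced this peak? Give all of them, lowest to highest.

Frequencies that alias to 12 Hz are k·fs ± 12 Hz for integer k ≥ 0.
k=0: 12 Hz.
k=1: 48 Hz, 72 Hz.
k=2: 108 Hz, 132 Hz.
k=3: 168 Hz, 192 Hz.
Within [60 Hz, 144 Hz]: 72 Hz, 108 Hz, 132 Hz.

72 Hz, 108 Hz, 132 Hz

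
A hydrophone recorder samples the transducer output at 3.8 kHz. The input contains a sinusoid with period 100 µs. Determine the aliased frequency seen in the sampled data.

T = 100 µs → f = 1/T = 10 kHz.
10 kHz mod fs = 2.4 kHz.
2.4 kHz > fs/2 = 1.9 kHz, folds to fs − 2.4 kHz = 1.4 kHz.

1.4 kHz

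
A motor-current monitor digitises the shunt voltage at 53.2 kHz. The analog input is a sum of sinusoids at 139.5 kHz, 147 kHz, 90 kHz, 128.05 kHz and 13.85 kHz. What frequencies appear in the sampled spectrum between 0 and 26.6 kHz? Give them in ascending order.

12.6 kHz, 13.85 kHz, 16.4 kHz, 20.1 kHz, 21.65 kHz

fs/2 = 26.6 kHz.
139.5 kHz mod fs = 33.1 kHz.
33.1 kHz > fs/2 = 26.6 kHz, folds to fs − 33.1 kHz = 20.1 kHz.
147 kHz mod fs = 40.6 kHz.
40.6 kHz > fs/2 = 26.6 kHz, folds to fs − 40.6 kHz = 12.6 kHz.
90 kHz mod fs = 36.8 kHz.
36.8 kHz > fs/2 = 26.6 kHz, folds to fs − 36.8 kHz = 16.4 kHz.
128.05 kHz mod fs = 21.65 kHz.
21.65 kHz ≤ fs/2 = 26.6 kHz, appears at 21.65 kHz.
13.85 kHz ≤ fs/2 = 26.6 kHz, passes unchanged.
Distinct values: {12.6 kHz, 13.85 kHz, 16.4 kHz, 20.1 kHz, 21.65 kHz}.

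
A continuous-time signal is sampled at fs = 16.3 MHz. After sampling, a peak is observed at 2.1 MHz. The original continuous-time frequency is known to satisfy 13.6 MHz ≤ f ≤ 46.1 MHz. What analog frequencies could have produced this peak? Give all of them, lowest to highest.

14.2 MHz, 18.4 MHz, 30.5 MHz, 34.7 MHz

Frequencies that alias to 2.1 MHz are k·fs ± 2.1 MHz for integer k ≥ 0.
k=0: 2.1 MHz.
k=1: 14.2 MHz, 18.4 MHz.
k=2: 30.5 MHz, 34.7 MHz.
k=3: 46.8 MHz, 51 MHz.
Within [13.6 MHz, 46.1 MHz]: 14.2 MHz, 18.4 MHz, 30.5 MHz, 34.7 MHz.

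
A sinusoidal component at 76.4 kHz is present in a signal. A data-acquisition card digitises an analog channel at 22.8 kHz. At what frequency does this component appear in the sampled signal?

8 kHz

76.4 kHz mod fs = 8 kHz.
8 kHz ≤ fs/2 = 11.4 kHz, appears at 8 kHz.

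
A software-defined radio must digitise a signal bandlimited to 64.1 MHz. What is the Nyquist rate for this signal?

128.2 MHz

Nyquist rate = 2 × 64.1 MHz = 128.2 MHz.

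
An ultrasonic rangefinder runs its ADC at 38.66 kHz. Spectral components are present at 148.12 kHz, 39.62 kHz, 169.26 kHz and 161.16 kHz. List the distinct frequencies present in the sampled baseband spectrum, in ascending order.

0.96 kHz, 6.52 kHz, 14.62 kHz

fs/2 = 19.33 kHz.
148.12 kHz mod fs = 32.14 kHz.
32.14 kHz > fs/2 = 19.33 kHz, folds to fs − 32.14 kHz = 6.52 kHz.
39.62 kHz mod fs = 0.96 kHz.
0.96 kHz ≤ fs/2 = 19.33 kHz, appears at 0.96 kHz.
169.26 kHz mod fs = 14.62 kHz.
14.62 kHz ≤ fs/2 = 19.33 kHz, appears at 14.62 kHz.
161.16 kHz mod fs = 6.52 kHz.
6.52 kHz ≤ fs/2 = 19.33 kHz, appears at 6.52 kHz.
Distinct values: {0.96 kHz, 6.52 kHz, 14.62 kHz}.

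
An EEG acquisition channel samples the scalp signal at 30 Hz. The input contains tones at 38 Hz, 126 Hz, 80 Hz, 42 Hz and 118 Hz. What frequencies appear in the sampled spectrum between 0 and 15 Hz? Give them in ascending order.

2 Hz, 6 Hz, 8 Hz, 10 Hz, 12 Hz

fs/2 = 15 Hz.
38 Hz mod fs = 8 Hz.
8 Hz ≤ fs/2 = 15 Hz, appears at 8 Hz.
126 Hz mod fs = 6 Hz.
6 Hz ≤ fs/2 = 15 Hz, appears at 6 Hz.
80 Hz mod fs = 20 Hz.
20 Hz > fs/2 = 15 Hz, folds to fs − 20 Hz = 10 Hz.
42 Hz mod fs = 12 Hz.
12 Hz ≤ fs/2 = 15 Hz, appears at 12 Hz.
118 Hz mod fs = 28 Hz.
28 Hz > fs/2 = 15 Hz, folds to fs − 28 Hz = 2 Hz.
Distinct values: {2 Hz, 6 Hz, 8 Hz, 10 Hz, 12 Hz}.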